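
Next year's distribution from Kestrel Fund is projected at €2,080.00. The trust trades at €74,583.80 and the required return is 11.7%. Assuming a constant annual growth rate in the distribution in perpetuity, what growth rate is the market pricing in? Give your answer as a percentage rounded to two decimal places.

P = D₁/(r−g) ⇒ g = r − D₁/P = 0.117 − €2,080.00/€74,583.80 = 0.089112

8.91%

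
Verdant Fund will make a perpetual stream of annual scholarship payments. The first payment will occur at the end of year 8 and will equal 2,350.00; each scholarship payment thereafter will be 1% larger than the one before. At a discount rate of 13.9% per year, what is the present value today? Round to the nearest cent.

7325.08

Value at end of year 7: C₁ / (r − g) = 2,350.00 / (0.139 − 0.01) = 18,217.0543
Discount to today: PV = 18,217.0543 / (1 + 0.139)^7 = 18,217.0543 / 2.486944 = 7,325.08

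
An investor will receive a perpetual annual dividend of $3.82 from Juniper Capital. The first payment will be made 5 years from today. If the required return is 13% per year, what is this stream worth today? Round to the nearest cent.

Value at end of year 4: C / r = $3.82 / 0.13 = $29.3846
Discount to today: PV = $29.3846 / (1 + 0.13)^4 = $29.3846 / 1.630474 = $18.02

$18.02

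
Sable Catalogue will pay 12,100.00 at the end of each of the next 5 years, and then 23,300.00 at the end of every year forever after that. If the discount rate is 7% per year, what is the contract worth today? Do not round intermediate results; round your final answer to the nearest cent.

286934.93

PV of 5-year annuity: 12,100.00 × [1 − (1+0.07)^−5] / 0.07 = 49612.38897
Perpetuity value at year 5: 23,300.00 / 0.07 = 332857.14286
PV of perpetuity: 332857.14286 / (1+0.07)^5 = 237322.54260
Total PV = 49612.38897 + 237322.54260 = 286934.93157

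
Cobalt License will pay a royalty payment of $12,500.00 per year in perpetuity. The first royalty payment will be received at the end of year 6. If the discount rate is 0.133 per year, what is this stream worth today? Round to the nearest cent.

$50339.49

Value at end of year 5: C / r = $12,500.00 / 0.133 = $93,984.9624
Discount to today: PV = $93,984.9624 / (1 + 0.133)^5 = $93,984.9624 / 1.867022 = $50,339.49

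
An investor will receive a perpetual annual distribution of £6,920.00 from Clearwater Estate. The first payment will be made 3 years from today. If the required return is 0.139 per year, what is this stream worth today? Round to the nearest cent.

£38374.60

Value at end of year 2: C / r = £6,920.00 / 0.139 = £49,784.1727
Discount to today: PV = £49,784.1727 / (1 + 0.139)^2 = £49,784.1727 / 1.297321 = £38,374.60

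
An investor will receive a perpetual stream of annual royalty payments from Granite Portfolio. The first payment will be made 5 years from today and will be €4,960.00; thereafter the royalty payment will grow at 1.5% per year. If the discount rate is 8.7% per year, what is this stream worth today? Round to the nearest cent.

Value at end of year 4: C₁ / (r − g) = €4,960.00 / (0.087 − 0.015) = €68,888.8889
Discount to today: PV = €68,888.8889 / (1 + 0.087)^4 = €68,888.8889 / 1.396105 = €49,343.62

€49343.62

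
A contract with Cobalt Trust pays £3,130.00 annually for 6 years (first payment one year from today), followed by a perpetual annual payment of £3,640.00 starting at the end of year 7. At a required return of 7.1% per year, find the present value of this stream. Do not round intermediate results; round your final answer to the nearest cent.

PV of 6-year annuity: £3,130.00 × [1 − (1+0.071)^−6] / 0.071 = 14873.32281
Perpetuity value at year 6: £3,640.00 / 0.071 = 51267.60563
PV of perpetuity: 51267.60563 / (1+0.071)^6 = 33970.83406
Total PV = 14873.32281 + 33970.83406 = 48844.15687

£48844.16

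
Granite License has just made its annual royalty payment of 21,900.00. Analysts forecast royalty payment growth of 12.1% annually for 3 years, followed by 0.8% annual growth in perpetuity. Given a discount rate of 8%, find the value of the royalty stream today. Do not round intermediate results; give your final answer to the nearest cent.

D_1 = 24549.90000
D_2 = 27520.43790
D_3 = 30850.41089
Terminal value at year 3: TV = D_3×(1+g_2)/(r−g_2) = 31097.21417/0.072 = 431905.75240
P_0 = D_1/(1+r)^1 + D_2/(1+r)^2 + D_3/(1+r)^3 + TV/(1+r)^3
    = 22731.38889 + 23594.33976 + 24490.05081 + 342860.71134 = 413676.49080

413676.49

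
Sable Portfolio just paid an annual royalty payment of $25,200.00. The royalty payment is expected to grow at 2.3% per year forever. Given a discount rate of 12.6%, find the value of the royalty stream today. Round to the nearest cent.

D₁ = D₀ × (1 + g) = $25,200.00 × 1.023 = $25,779.6000
Growing perpetuity: P = D₁ / (r − g) = $25,779.6000 / (0.126 − 0.023) = $250,287.38

$250287.38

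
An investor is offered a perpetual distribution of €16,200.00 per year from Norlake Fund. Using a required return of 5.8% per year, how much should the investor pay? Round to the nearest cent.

€279310.34

Level perpetuity: PV = C / r = €16,200.00 / 0.058 = €279,310.34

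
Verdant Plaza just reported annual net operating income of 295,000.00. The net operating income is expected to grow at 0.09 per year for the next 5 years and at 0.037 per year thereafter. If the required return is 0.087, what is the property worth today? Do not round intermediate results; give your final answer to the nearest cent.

7690454.03

D_1 = 321550.00000
D_2 = 350489.50000
D_3 = 382033.55500
D_4 = 416416.57495
D_5 = 453894.06670
Terminal value at year 5: TV = D_5×(1+g_2)/(r−g_2) = 470688.14716/0.05 = 9413762.94326
P_0 = D_1/(1+r)^1 + D_2/(1+r)^2 + D_3/(1+r)^3 + D_4/(1+r)^4 + D_5/(1+r)^5 + TV/(1+r)^5
    = 295814.16743 + 296630.58188 + 297449.24954 + 298270.17663 + 299093.36939 + 6203196.48114 = 7690454.02601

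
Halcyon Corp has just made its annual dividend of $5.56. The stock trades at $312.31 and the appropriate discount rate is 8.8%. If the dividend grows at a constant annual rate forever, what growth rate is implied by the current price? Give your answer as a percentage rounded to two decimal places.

P = D₀(1+g)/(r−g) ⇒ P(r−g) = D₀(1+g) ⇒ g(P+D₀) = P·r − D₀
g = (P·r − D₀)/(P + D₀) = ($312.31×0.088 − $5.56) / ($312.31 + $5.56) = 0.068969

6.90%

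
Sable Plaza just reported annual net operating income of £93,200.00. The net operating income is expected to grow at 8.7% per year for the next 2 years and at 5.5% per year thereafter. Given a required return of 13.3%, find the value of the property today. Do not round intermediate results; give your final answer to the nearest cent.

£1335509.15

D_1 = 101308.40000
D_2 = 110122.23080
Terminal value at year 2: TV = D_2×(1+g_2)/(r−g_2) = 116178.95349/0.078 = 1489473.76274
P_0 = D_1/(1+r)^1 + D_2/(1+r)^2 + TV/(1+r)^2
    = 89416.06355 + 85785.75558 + 1160307.33514 = 1335509.15428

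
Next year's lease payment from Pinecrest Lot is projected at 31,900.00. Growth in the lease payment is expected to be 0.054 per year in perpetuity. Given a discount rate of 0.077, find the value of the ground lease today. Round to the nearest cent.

Growing perpetuity: P = D₁ / (r − g) = 31,900.0000 / (0.077 − 0.054) = 1,386,956.52

1386956.52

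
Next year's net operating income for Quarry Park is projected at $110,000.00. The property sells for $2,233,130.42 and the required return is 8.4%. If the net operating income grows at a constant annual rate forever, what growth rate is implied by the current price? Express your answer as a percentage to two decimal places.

P = D₁/(r−g) ⇒ g = r − D₁/P = 0.084 − $110,000.00/$2,233,130.42 = 0.034742

3.47%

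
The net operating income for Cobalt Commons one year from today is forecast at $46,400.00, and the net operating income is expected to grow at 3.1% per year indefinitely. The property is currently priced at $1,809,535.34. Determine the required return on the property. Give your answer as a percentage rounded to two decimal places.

5.66%

P = D₁/(r − g) ⇒ r = D₁/P + g = $46,400.0000/$1,809,535.34 + 0.031 = 0.025642 + 0.031 = 0.056642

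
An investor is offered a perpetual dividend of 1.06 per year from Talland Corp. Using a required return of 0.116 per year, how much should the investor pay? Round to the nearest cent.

9.14

Level perpetuity: PV = C / r = 1.06 / 0.116 = 9.14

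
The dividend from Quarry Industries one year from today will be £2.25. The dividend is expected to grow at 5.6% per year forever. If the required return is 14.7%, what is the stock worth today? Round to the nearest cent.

£24.73

Growing perpetuity: P = D₁ / (r − g) = £2.2500 / (0.147 − 0.056) = £24.73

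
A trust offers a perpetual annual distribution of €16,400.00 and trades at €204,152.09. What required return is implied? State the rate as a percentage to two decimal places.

8.03%

P = C/r ⇒ r = C/P = €16,400.00/€204,152.09 = 0.080332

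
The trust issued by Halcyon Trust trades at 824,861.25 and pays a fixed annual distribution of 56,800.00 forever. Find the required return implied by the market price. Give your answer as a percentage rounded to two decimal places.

P = C/r ⇒ r = C/P = 56,800.00/824,861.25 = 0.068860

6.89%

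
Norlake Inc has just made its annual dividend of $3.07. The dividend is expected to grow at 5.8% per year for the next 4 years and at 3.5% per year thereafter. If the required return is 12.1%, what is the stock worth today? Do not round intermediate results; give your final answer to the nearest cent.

$39.96

D_1 = 3.24806
D_2 = 3.43645
D_3 = 3.63576
D_4 = 3.84664
Terminal value at year 4: TV = D_4×(1+g_2)/(r−g_2) = 3.98127/0.086 = 46.29381
P_0 = D_1/(1+r)^1 + D_2/(1+r)^2 + D_3/(1+r)^3 + D_4/(1+r)^4 + TV/(1+r)^4
    = 2.89747 + 2.73463 + 2.58094 + 2.43590 + 29.31572 = 39.96465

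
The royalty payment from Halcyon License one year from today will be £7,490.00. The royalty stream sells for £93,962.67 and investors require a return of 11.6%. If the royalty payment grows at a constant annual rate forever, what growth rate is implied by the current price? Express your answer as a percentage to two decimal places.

P = D₁/(r−g) ⇒ g = r − D₁/P = 0.116 − £7,490.00/£93,962.67 = 0.036287

3.63%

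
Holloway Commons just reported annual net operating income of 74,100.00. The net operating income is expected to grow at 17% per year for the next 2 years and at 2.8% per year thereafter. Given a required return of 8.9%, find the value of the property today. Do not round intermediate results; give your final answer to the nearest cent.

1606587.59

D_1 = 86697.00000
D_2 = 101435.49000
Terminal value at year 2: TV = D_2×(1+g_2)/(r−g_2) = 104275.68372/0.061 = 1709437.43803
P_0 = D_1/(1+r)^1 + D_2/(1+r)^2 + TV/(1+r)^2
    = 79611.57025 + 85533.09200 + 1441442.92751 = 1606587.58976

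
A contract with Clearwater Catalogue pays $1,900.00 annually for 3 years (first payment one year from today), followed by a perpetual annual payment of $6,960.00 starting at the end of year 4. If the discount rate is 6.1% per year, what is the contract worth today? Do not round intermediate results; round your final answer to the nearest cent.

$100597.91

PV of 3-year annuity: $1,900.00 × [1 − (1+0.061)^−3] / 0.061 = 5069.34083
Perpetuity value at year 3: $6,960.00 / 0.061 = 114098.36066
PV of perpetuity: 114098.36066 / (1+0.061)^3 = 95528.56477
Total PV = 5069.34083 + 95528.56477 = 100597.90560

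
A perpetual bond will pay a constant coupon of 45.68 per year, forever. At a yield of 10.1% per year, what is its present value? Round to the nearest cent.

452.28

Level perpetuity: PV = C / r = 45.68 / 0.101 = 452.28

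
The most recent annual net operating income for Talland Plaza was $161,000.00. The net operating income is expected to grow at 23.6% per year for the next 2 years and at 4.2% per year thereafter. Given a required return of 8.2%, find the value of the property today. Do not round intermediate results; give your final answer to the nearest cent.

D_1 = 198996.00000
D_2 = 245959.05600
Terminal value at year 2: TV = D_2×(1+g_2)/(r−g_2) = 256289.33635/0.04 = 6407233.40880
P_0 = D_1/(1+r)^1 + D_2/(1+r)^2 + TV/(1+r)^2
    = 183914.97227 + 210091.41010 + 5472881.23315 = 5866887.61553

$5866887.62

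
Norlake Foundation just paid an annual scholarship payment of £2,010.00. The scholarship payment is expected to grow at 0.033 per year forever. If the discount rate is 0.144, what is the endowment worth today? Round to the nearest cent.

£18705.68

D₁ = D₀ × (1 + g) = £2,010.00 × 1.033 = £2,076.3300
Growing perpetuity: P = D₁ / (r − g) = £2,076.3300 / (0.144 − 0.033) = £18,705.68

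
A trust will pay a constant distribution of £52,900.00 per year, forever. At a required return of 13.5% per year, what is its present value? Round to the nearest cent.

Level perpetuity: PV = C / r = £52,900.00 / 0.135 = £391,851.85

£391851.85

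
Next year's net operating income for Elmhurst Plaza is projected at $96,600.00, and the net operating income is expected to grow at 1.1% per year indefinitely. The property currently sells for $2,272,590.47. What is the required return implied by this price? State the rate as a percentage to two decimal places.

5.35%

P = D₁/(r − g) ⇒ r = D₁/P + g = $96,600.0000/$2,272,590.47 + 0.011 = 0.042507 + 0.011 = 0.053507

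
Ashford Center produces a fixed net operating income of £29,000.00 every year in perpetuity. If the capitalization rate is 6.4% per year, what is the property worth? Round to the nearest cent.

£453125.00

Level perpetuity: PV = C / r = £29,000.00 / 0.064 = £453,125.00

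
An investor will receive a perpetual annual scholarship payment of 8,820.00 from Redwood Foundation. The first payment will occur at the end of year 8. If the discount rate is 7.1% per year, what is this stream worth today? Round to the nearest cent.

Value at end of year 7: C / r = 8,820.00 / 0.071 = 124,225.3521
Discount to today: PV = 124,225.3521 / (1 + 0.071)^7 = 124,225.3521 / 1.616316 = 76,857.09

76857.09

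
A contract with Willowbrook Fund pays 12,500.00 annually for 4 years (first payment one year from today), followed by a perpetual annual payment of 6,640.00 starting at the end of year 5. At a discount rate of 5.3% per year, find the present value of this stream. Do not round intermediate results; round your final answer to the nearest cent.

PV of 4-year annuity: 12,500.00 × [1 − (1+0.053)^−4] / 0.053 = 44017.23153
Perpetuity value at year 4: 6,640.00 / 0.053 = 125283.01887
PV of perpetuity: 125283.01887 / (1+0.053)^4 = 101901.06548
Total PV = 44017.23153 + 101901.06548 = 145918.29701

145918.30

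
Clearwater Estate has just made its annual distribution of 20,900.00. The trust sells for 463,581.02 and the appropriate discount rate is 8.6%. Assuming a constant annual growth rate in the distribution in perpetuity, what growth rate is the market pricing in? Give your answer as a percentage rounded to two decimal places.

P = D₀(1+g)/(r−g) ⇒ P(r−g) = D₀(1+g) ⇒ g(P+D₀) = P·r − D₀
g = (P·r − D₀)/(P + D₀) = (463,581.02×0.086 − 20,900.00) / (463,581.02 + 20,900.00) = 0.039151

3.92%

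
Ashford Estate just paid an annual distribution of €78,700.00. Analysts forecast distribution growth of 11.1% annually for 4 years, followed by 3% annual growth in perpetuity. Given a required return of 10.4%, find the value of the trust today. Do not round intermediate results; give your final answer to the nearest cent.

€1443288.41

D_1 = 87435.70000
D_2 = 97141.06270
D_3 = 107923.72066
D_4 = 119903.25365
Terminal value at year 4: TV = D_4×(1+g_2)/(r−g_2) = 123500.35126/0.074 = 1668923.66571
P_0 = D_1/(1+r)^1 + D_2/(1+r)^2 + D_3/(1+r)^3 + D_4/(1+r)^4 + TV/(1+r)^4
    = 79199.00362 + 79701.17122 + 80206.52285 + 80715.07870 + 1123466.63595 = 1443288.41234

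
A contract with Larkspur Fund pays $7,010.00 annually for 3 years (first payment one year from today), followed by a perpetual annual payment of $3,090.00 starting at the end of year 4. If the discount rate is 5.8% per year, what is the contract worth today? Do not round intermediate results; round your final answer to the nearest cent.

PV of 3-year annuity: $7,010.00 × [1 − (1+0.058)^−3] / 0.058 = 18807.36640
Perpetuity value at year 3: $3,090.00 / 0.058 = 53275.86207
PV of perpetuity: 53275.86207 / (1+0.058)^3 = 44985.59642
Total PV = 18807.36640 + 44985.59642 = 63792.96282

$63792.96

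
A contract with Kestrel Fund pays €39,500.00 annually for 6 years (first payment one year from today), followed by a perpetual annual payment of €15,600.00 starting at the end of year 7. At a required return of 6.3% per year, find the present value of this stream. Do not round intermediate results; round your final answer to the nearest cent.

€364043.46

PV of 6-year annuity: €39,500.00 × [1 − (1+0.063)^−6] / 0.063 = 192416.91175
Perpetuity value at year 6: €15,600.00 / 0.063 = 247619.04762
PV of perpetuity: 247619.04762 / (1+0.063)^6 = 171626.54576
Total PV = 192416.91175 + 171626.54576 = 364043.45751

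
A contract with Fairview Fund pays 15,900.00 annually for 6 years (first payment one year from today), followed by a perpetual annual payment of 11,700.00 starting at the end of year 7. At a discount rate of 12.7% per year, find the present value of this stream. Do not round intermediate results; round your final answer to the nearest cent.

109056.90

PV of 6-year annuity: 15,900.00 × [1 − (1+0.127)^−6] / 0.127 = 64095.62684
Perpetuity value at year 6: 11,700.00 / 0.127 = 92125.98425
PV of perpetuity: 92125.98425 / (1+0.127)^6 = 44961.27771
Total PV = 64095.62684 + 44961.27771 = 109056.90455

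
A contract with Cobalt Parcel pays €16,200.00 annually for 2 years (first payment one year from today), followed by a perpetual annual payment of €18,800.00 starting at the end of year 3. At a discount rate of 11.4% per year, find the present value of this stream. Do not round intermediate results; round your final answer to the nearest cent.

PV of 2-year annuity: €16,200.00 × [1 − (1+0.114)^−2] / 0.114 = 27596.22110
Perpetuity value at year 2: €18,800.00 / 0.114 = 164912.28070
PV of perpetuity: 164912.28070 / (1+0.114)^2 = 132887.03646
Total PV = 27596.22110 + 132887.03646 = 160483.25756

€160483.26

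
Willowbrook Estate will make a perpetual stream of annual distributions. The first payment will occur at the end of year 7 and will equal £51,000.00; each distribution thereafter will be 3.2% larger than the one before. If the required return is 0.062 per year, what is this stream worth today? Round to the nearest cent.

£1184954.90

Value at end of year 6: C₁ / (r − g) = £51,000.00 / (0.062 − 0.032) = £1,700,000.0000
Discount to today: PV = £1,700,000.0000 / (1 + 0.062)^6 = £1,700,000.0000 / 1.434654 = £1,184,954.90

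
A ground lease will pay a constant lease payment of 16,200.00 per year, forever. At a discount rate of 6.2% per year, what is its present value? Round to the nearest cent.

261290.32

Level perpetuity: PV = C / r = 16,200.00 / 0.062 = 261,290.32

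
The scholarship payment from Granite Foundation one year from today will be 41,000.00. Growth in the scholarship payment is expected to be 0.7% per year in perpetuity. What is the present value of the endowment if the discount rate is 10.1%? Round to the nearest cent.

Growing perpetuity: P = D₁ / (r − g) = 41,000.0000 / (0.101 − 0.007) = 436,170.21

436170.21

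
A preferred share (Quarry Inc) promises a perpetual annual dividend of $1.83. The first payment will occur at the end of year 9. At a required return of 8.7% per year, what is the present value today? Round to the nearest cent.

Value at end of year 8: C / r = $1.83 / 0.087 = $21.0345
Discount to today: PV = $21.0345 / (1 + 0.087)^8 = $21.0345 / 1.949110 = $10.79

$10.79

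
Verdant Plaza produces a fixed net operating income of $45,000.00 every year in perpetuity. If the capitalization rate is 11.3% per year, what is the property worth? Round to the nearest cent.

Level perpetuity: PV = C / r = $45,000.00 / 0.113 = $398,230.09

$398230.09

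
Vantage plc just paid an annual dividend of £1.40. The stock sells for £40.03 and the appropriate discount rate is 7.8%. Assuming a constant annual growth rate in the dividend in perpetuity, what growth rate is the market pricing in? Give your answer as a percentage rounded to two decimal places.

P = D₀(1+g)/(r−g) ⇒ P(r−g) = D₀(1+g) ⇒ g(P+D₀) = P·r − D₀
g = (P·r − D₀)/(P + D₀) = (£40.03×0.078 − £1.40) / (£40.03 + £1.40) = 0.041572

4.16%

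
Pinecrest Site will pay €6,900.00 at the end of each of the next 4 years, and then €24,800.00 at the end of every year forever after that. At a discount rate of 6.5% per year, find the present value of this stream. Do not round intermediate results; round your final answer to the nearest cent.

€320216.67

PV of 4-year annuity: €6,900.00 × [1 − (1+0.065)^−4] / 0.065 = 23638.01035
Perpetuity value at year 4: €24,800.00 / 0.065 = 381538.46154
PV of perpetuity: 381538.46154 / (1+0.065)^4 = 296578.65622
Total PV = 23638.01035 + 296578.65622 = 320216.66657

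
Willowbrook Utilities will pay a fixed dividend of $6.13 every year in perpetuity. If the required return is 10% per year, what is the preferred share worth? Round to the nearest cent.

$61.30

Level perpetuity: PV = C / r = $6.13 / 0.1 = $61.30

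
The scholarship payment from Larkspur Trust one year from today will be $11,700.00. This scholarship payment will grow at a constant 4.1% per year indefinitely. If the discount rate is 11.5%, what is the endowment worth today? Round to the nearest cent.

$158108.11

Growing perpetuity: P = D₁ / (r − g) = $11,700.0000 / (0.115 − 0.041) = $158,108.11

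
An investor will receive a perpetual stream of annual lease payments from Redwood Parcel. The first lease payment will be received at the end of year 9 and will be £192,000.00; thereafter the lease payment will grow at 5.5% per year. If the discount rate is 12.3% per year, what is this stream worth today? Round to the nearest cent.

Value at end of year 8: C₁ / (r − g) = £192,000.00 / (0.123 − 0.055) = £2,823,529.4118
Discount to today: PV = £2,823,529.4118 / (1 + 0.123)^8 = £2,823,529.4118 / 2.529520 = £1,116,231.48

£1116231.48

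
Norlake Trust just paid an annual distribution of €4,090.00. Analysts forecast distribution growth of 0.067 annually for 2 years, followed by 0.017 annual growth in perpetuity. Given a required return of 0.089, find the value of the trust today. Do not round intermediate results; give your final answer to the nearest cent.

D_1 = 4364.03000
D_2 = 4656.42001
Terminal value at year 2: TV = D_2×(1+g_2)/(r−g_2) = 4735.57915/0.072 = 65771.93264
P_0 = D_1/(1+r)^1 + D_2/(1+r)^2 + TV/(1+r)^2
    = 4007.37374 + 3926.41669 + 55460.63578 = 63394.42621

€63394.43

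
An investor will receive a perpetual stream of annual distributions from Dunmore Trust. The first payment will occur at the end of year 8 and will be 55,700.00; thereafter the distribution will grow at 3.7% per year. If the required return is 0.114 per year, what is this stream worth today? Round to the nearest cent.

Value at end of year 7: C₁ / (r − g) = 55,700.00 / (0.114 − 0.037) = 723,376.6234
Discount to today: PV = 723,376.6234 / (1 + 0.114)^7 = 723,376.6234 / 2.129101 = 339,756.78

339756.78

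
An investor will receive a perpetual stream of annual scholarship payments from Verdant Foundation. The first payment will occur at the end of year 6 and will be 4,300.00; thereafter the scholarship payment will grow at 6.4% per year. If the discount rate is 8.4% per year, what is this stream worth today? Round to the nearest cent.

143645.51

Value at end of year 5: C₁ / (r − g) = 4,300.00 / (0.084 − 0.064) = 215,000.0000
Discount to today: PV = 215,000.0000 / (1 + 0.084)^5 = 215,000.0000 / 1.496740 = 143,645.51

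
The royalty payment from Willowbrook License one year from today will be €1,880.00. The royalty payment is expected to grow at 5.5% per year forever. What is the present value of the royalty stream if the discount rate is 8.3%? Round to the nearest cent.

€67142.86

Growing perpetuity: P = D₁ / (r − g) = €1,880.0000 / (0.083 − 0.055) = €67,142.86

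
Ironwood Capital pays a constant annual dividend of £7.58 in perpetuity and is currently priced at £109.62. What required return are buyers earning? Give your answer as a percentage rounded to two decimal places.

6.91%

P = C/r ⇒ r = C/P = £7.58/£109.62 = 0.069148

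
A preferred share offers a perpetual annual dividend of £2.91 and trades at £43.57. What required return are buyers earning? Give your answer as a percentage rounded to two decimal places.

P = C/r ⇒ r = C/P = £2.91/£43.57 = 0.066789

6.68%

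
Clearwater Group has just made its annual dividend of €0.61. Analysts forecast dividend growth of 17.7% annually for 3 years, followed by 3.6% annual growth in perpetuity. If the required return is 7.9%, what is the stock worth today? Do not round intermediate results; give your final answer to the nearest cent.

D_1 = 0.71797
D_2 = 0.84505
D_3 = 0.99462
Terminal value at year 3: TV = D_3×(1+g_2)/(r−g_2) = 1.03043/0.043 = 23.96352
P_0 = D_1/(1+r)^1 + D_2/(1+r)^2 + D_3/(1+r)^3 + TV/(1+r)^3
    = 0.66540 + 0.72584 + 0.79176 + 19.07595 = 21.25895

€21.26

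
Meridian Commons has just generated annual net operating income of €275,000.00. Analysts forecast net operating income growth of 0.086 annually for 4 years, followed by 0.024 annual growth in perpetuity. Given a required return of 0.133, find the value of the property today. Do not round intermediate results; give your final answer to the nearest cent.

D_1 = 298650.00000
D_2 = 324333.90000
D_3 = 352226.61540
D_4 = 382518.10432
Terminal value at year 4: TV = D_4×(1+g_2)/(r−g_2) = 391698.53883/0.109 = 3593564.57641
P_0 = D_1/(1+r)^1 + D_2/(1+r)^2 + D_3/(1+r)^3 + D_4/(1+r)^4 + TV/(1+r)^4
    = 263592.23301 + 252657.69201 + 242176.74627 + 232130.57939 + 2180749.66326 = 3171306.91395

€3171306.91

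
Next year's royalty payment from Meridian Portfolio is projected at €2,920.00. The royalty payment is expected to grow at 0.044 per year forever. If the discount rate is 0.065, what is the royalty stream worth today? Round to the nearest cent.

Growing perpetuity: P = D₁ / (r − g) = €2,920.0000 / (0.065 − 0.044) = €139,047.62

€139047.62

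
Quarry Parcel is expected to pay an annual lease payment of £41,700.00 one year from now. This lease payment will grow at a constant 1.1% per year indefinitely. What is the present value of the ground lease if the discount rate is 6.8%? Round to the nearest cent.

£731578.95

Growing perpetuity: P = D₁ / (r − g) = £41,700.0000 / (0.068 − 0.011) = £731,578.95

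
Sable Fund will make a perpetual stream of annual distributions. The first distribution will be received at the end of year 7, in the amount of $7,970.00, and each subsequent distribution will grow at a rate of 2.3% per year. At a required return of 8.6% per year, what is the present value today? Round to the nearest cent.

$77114.99

Value at end of year 6: C₁ / (r − g) = $7,970.00 / (0.086 − 0.023) = $126,507.9365
Discount to today: PV = $126,507.9365 / (1 + 0.086)^6 = $126,507.9365 / 1.640510 = $77,114.99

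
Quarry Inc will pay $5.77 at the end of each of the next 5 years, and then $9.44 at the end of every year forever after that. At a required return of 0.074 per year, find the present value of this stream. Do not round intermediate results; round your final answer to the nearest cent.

$112.68

PV of 5-year annuity: $5.77 × [1 − (1+0.074)^−5] / 0.074 = 23.40690
Perpetuity value at year 5: $9.44 / 0.074 = 127.56757
PV of perpetuity: 127.56757 / (1+0.074)^5 = 89.27274
Total PV = 23.40690 + 89.27274 = 112.67964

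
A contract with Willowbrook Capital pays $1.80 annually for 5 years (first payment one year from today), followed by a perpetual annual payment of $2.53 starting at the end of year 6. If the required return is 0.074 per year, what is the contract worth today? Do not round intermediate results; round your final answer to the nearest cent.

PV of 5-year annuity: $1.80 × [1 − (1+0.074)^−5] / 0.074 = 7.30198
Perpetuity value at year 5: $2.53 / 0.074 = 34.18919
PV of perpetuity: 34.18919 / (1+0.074)^5 = 23.92585
Total PV = 7.30198 + 23.92585 = 31.22783

$31.23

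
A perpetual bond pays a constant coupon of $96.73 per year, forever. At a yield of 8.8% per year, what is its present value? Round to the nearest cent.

$1099.20

Level perpetuity: PV = C / r = $96.73 / 0.088 = $1,099.20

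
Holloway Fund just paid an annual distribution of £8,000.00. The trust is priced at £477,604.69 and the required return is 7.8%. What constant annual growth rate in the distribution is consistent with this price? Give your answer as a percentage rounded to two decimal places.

P = D₀(1+g)/(r−g) ⇒ P(r−g) = D₀(1+g) ⇒ g(P+D₀) = P·r − D₀
g = (P·r − D₀)/(P + D₀) = (£477,604.69×0.078 − £8,000.00) / (£477,604.69 + £8,000.00) = 0.060241

6.02%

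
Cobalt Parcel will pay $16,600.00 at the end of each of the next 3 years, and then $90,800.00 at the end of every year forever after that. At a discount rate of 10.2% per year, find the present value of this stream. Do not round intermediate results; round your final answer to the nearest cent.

$706319.44

PV of 3-year annuity: $16,600.00 × [1 − (1+0.102)^−3] / 0.102 = 41136.82174
Perpetuity value at year 3: $90,800.00 / 0.102 = 890196.07843
PV of perpetuity: 890196.07843 / (1+0.102)^3 = 665182.61974
Total PV = 41136.82174 + 665182.61974 = 706319.44149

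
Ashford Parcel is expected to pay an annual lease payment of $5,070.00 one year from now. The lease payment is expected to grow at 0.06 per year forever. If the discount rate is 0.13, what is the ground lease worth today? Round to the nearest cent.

$72428.57

Growing perpetuity: P = D₁ / (r − g) = $5,070.0000 / (0.13 − 0.06) = $72,428.57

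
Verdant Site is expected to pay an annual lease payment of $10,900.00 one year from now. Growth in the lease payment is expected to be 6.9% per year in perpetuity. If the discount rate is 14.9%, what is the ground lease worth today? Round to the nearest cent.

Growing perpetuity: P = D₁ / (r − g) = $10,900.0000 / (0.149 − 0.069) = $136,250.00

$136250.00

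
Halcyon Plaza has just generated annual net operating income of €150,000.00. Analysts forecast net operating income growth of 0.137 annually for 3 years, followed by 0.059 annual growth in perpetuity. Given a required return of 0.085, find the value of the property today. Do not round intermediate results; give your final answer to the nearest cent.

€7525349.46

D_1 = 170550.00000
D_2 = 193915.35000
D_3 = 220481.75295
Terminal value at year 3: TV = D_3×(1+g_2)/(r−g_2) = 233490.17637/0.026 = 8980391.39900
P_0 = D_1/(1+r)^1 + D_2/(1+r)^2 + D_3/(1+r)^3 + TV/(1+r)^3
    = 157188.94009 + 164722.41925 + 172616.94994 + 7030821.15336 = 7525349.46264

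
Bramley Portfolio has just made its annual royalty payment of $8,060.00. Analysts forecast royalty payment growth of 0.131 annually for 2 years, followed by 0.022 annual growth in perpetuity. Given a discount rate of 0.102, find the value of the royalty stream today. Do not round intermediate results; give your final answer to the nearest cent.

D_1 = 9115.86000
D_2 = 10310.03766
Terminal value at year 2: TV = D_2×(1+g_2)/(r−g_2) = 10536.85849/0.08 = 131710.73111
P_0 = D_1/(1+r)^1 + D_2/(1+r)^2 + TV/(1+r)^2
    = 8272.10526 + 8489.79224 + 108457.09591 = 125218.99342

$125218.99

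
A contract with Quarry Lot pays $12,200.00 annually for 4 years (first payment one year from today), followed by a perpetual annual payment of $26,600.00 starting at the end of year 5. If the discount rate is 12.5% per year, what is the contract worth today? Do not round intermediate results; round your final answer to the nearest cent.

$169518.79

PV of 4-year annuity: $12,200.00 × [1 − (1+0.125)^−4] / 0.125 = 36668.80049
Perpetuity value at year 4: $26,600.00 / 0.125 = 212800.00000
PV of perpetuity: 212800.00000 / (1+0.125)^4 = 132849.99238
Total PV = 36668.80049 + 132849.99238 = 169518.79287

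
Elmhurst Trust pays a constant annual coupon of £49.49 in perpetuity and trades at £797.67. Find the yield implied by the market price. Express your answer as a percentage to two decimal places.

P = C/r ⇒ r = C/P = £49.49/£797.67 = 0.062043

6.20%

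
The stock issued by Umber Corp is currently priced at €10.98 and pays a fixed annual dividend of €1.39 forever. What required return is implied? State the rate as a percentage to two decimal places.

12.66%

P = C/r ⇒ r = C/P = €1.39/€10.98 = 0.126594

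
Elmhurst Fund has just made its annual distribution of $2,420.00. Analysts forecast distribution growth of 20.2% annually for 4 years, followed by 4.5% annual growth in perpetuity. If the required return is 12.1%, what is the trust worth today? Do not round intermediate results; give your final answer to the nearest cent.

D_1 = 2908.84000
D_2 = 3496.42568
D_3 = 4202.70367
D_4 = 5051.64981
Terminal value at year 4: TV = D_4×(1+g_2)/(r−g_2) = 5278.97405/0.076 = 69460.18486
P_0 = D_1/(1+r)^1 + D_2/(1+r)^2 + D_3/(1+r)^3 + D_4/(1+r)^4 + TV/(1+r)^4
    = 2594.86173 + 2782.35843 + 2983.40306 + 3198.97456 + 43985.90019 = 55545.49797

$55545.50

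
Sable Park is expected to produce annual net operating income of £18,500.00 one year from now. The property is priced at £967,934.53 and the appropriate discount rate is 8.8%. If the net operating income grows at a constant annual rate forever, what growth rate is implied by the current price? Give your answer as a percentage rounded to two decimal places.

6.89%

P = D₁/(r−g) ⇒ g = r − D₁/P = 0.088 − £18,500.00/£967,934.53 = 0.068887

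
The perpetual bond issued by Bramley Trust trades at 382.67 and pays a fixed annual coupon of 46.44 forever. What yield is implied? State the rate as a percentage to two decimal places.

12.14%

P = C/r ⇒ r = C/P = 46.44/382.67 = 0.121358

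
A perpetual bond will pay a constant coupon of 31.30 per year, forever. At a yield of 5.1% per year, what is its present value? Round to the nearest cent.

Level perpetuity: PV = C / r = 31.30 / 0.051 = 613.73

613.73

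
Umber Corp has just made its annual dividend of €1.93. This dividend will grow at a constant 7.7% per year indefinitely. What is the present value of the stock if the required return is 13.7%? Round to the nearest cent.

D₁ = D₀ × (1 + g) = €1.93 × 1.077 = €2.0786
Growing perpetuity: P = D₁ / (r − g) = €2.0786 / (0.137 − 0.077) = €34.64

€34.64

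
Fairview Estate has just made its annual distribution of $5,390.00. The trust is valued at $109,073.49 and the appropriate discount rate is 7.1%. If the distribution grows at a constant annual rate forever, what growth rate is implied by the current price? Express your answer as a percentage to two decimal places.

2.06%

P = D₀(1+g)/(r−g) ⇒ P(r−g) = D₀(1+g) ⇒ g(P+D₀) = P·r − D₀
g = (P·r − D₀)/(P + D₀) = ($109,073.49×0.071 − $5,390.00) / ($109,073.49 + $5,390.00) = 0.020567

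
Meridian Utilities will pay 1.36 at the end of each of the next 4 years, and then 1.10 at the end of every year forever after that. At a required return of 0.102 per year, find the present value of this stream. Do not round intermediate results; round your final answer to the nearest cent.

PV of 4-year annuity: 1.36 × [1 − (1+0.102)^−4] / 0.102 = 4.29242
Perpetuity value at year 4: 1.10 / 0.102 = 10.78431
PV of perpetuity: 10.78431 / (1+0.102)^4 = 7.31250
Total PV = 4.29242 + 7.31250 = 11.60492

11.60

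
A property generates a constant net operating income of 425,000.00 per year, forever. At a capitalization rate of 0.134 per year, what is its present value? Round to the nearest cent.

Level perpetuity: PV = C / r = 425,000.00 / 0.134 = 3,171,641.79

3171641.79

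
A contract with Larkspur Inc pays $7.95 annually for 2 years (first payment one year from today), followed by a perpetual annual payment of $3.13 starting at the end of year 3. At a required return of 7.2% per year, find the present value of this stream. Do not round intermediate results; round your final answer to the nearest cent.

PV of 2-year annuity: $7.95 × [1 − (1+0.072)^−2] / 0.072 = 14.33400
Perpetuity value at year 2: $3.13 / 0.072 = 43.47222
PV of perpetuity: 43.47222 / (1+0.072)^2 = 37.82877
Total PV = 14.33400 + 37.82877 = 52.16277

$52.16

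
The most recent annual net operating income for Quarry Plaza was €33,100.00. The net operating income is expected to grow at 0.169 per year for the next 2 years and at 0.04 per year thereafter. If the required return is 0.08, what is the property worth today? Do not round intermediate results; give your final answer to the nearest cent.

€1082891.78

D_1 = 38693.90000
D_2 = 45233.16910
Terminal value at year 2: TV = D_2×(1+g_2)/(r−g_2) = 47042.49586/0.04 = 1176062.39660
P_0 = D_1/(1+r)^1 + D_2/(1+r)^2 + TV/(1+r)^2
    = 35827.68519 + 38780.15183 + 1008283.94770 = 1082891.78472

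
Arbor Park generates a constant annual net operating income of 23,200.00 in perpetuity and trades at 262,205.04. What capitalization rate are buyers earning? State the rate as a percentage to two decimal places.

P = C/r ⇒ r = C/P = 23,200.00/262,205.04 = 0.088480

8.85%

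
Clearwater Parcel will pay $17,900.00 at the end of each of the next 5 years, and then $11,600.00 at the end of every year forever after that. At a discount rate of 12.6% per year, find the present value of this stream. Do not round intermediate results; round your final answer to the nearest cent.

$114440.03

PV of 5-year annuity: $17,900.00 × [1 − (1+0.126)^−5] / 0.126 = 63577.79256
Perpetuity value at year 5: $11,600.00 / 0.126 = 92063.49206
PV of perpetuity: 92063.49206 / (1+0.126)^5 = 50862.24102
Total PV = 63577.79256 + 50862.24102 = 114440.03358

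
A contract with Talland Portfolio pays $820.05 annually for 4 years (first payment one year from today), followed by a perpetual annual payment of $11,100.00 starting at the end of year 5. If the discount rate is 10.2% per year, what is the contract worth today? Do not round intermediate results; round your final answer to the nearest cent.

PV of 4-year annuity: $820.05 × [1 − (1+0.102)^−4] / 0.102 = 2588.23392
Perpetuity value at year 4: $11,100.00 / 0.102 = 108823.52941
PV of perpetuity: 108823.52941 / (1+0.102)^4 = 73789.81626
Total PV = 2588.23392 + 73789.81626 = 76378.05018

$76378.05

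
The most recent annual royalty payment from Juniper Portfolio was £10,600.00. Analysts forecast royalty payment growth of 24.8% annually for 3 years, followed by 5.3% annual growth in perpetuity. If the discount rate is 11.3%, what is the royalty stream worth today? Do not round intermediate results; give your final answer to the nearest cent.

D_1 = 13228.80000
D_2 = 16509.54240
D_3 = 20603.90892
Terminal value at year 3: TV = D_3×(1+g_2)/(r−g_2) = 21695.91609/0.06 = 361598.60146
P_0 = D_1/(1+r)^1 + D_2/(1+r)^2 + D_3/(1+r)^3 + TV/(1+r)^3
    = 11885.71429 + 13327.37774 + 14943.90604 + 262265.55102 = 302422.54910

£302422.55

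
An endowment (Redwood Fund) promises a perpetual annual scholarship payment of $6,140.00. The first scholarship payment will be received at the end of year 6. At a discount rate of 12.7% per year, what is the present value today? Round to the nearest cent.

Value at end of year 5: C / r = $6,140.00 / 0.127 = $48,346.4567
Discount to today: PV = $48,346.4567 / (1 + 0.127)^5 = $48,346.4567 / 1.818108 = $26,591.64

$26591.64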